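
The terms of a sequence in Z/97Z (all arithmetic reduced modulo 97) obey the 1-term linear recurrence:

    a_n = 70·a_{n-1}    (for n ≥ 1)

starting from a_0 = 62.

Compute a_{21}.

65

a_1 = 70·62 = 72
a_2 = 70·72 = 93
a_3 = 70·93 = 11
a_4 = 70·11 = 91
a_5 = 70·91 = 65
a_6 = 70·65 = 88
a_7 = 70·88 = 49
a_8 = 70·49 = 35
a_9 = 70·35 = 25
a_10 = 70·25 = 4
a_11 = 70·4 = 86
a_12 = 70·86 = 6
a_13 = 70·6 = 32
a_14 = 70·32 = 9
a_15 = 70·9 = 48
a_16 = 70·48 = 62
a_17 = 70·62 = 72
a_18 = 70·72 = 93
a_19 = 70·93 = 11
a_20 = 70·11 = 91
a_21 = 70·91 = 65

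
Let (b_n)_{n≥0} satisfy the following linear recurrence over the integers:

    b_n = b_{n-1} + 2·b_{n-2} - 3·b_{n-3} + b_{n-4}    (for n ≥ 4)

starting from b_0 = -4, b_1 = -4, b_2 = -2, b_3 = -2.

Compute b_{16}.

b_4 = 1·-2 + 2·-2 + -3·-4 + 1·-4 = 2
b_5 = 1·2 + 2·-2 + -3·-2 + 1·-4 = 0
b_6 = 1·0 + 2·2 + -3·-2 + 1·-2 = 8
b_7 = 1·8 + 2·0 + -3·2 + 1·-2 = 0
b_8 = 1·0 + 2·8 + -3·0 + 1·2 = 18
b_9 = 1·18 + 2·0 + -3·8 + 1·0 = -6
b_10 = 1·-6 + 2·18 + -3·0 + 1·8 = 38
b_11 = 1·38 + 2·-6 + -3·18 + 1·0 = -28
b_12 = 1·-28 + 2·38 + -3·-6 + 1·18 = 84
b_13 = 1·84 + 2·-28 + -3·38 + 1·-6 = -92
b_14 = 1·-92 + 2·84 + -3·-28 + 1·38 = 198
b_15 = 1·198 + 2·-92 + -3·84 + 1·-28 = -266
b_16 = 1·-266 + 2·198 + -3·-92 + 1·84 = 490

490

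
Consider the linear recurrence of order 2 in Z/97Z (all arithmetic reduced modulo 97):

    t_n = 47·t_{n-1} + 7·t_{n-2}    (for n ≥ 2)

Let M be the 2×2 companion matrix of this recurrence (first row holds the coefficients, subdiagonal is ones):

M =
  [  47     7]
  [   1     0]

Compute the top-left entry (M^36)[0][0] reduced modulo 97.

(M^36)[0][0] is the top entry after applying M 36 times to the unit state (1, 0). Equivalently it is h_{37} for the auxiliary sequence (h_n) obeying the same recurrence with h_1 = 1 and h_i = 0 for 0 ≤ i < 1:
h_2 = 47·1 + 7·0 = 47
h_3 = 47·47 + 7·1 = 82
h_4 = 47·82 + 7·47 = 12
h_5 = 47·12 + 7·82 = 71
h_6 = 47·71 + 7·12 = 26
h_7 = 47·26 + 7·71 = 70
h_8 = 47·70 + 7·26 = 77
h_9 = 47·77 + 7·70 = 35
h_10 = 47·35 + 7·77 = 50
h_11 = 47·50 + 7·35 = 73
h_12 = 47·73 + 7·50 = 95
h_13 = 47·95 + 7·73 = 29
h_14 = 47·29 + 7·95 = 88
h_15 = 47·88 + 7·29 = 71
h_16 = 47·71 + 7·88 = 73
h_17 = 47·73 + 7·71 = 48
h_18 = 47·48 + 7·73 = 51
h_19 = 47·51 + 7·48 = 17
h_20 = 47·17 + 7·51 = 89
h_21 = 47·89 + 7·17 = 34
h_22 = 47·34 + 7·89 = 87
h_23 = 47·87 + 7·34 = 59
h_24 = 47·59 + 7·87 = 84
h_25 = 47·84 + 7·59 = 93
h_26 = 47·93 + 7·84 = 12
h_27 = 47·12 + 7·93 = 51
h_28 = 47·51 + 7·12 = 56
h_29 = 47·56 + 7·51 = 79
h_30 = 47·79 + 7·56 = 31
h_31 = 47·31 + 7·79 = 70
h_32 = 47·70 + 7·31 = 15
h_33 = 47·15 + 7·70 = 31
h_34 = 47·31 + 7·15 = 10
h_35 = 47·10 + 7·31 = 8
h_36 = 47·8 + 7·10 = 58
h_37 = 47·58 + 7·8 = 66

66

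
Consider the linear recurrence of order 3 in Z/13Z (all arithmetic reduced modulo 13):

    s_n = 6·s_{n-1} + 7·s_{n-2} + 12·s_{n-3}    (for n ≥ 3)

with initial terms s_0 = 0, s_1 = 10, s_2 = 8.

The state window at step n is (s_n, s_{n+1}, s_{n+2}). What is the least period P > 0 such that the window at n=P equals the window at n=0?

n=0: window = (0, 10, 8)
n=1: window = (10, 8, 1)
n=2: window = (8, 1, 0)
n=3: window = (1, 0, 12)
n=4: window = (0, 12, 6)
n=5: window = (12, 6, 3)
n=6: window = (6, 3, 9)
n=7: window = (3, 9, 4)
n=8: window = (9, 4, 6)
n=9: window = (4, 6, 3)
n=10: window = (6, 3, 4)
n=11: window = (3, 4, 0)
n=12: window = (4, 0, 12)
n=13: window = (0, 12, 3)
n=14: window = (12, 3, 11)
n=15: window = (3, 11, 10)
n=16: window = (11, 10, 4)
n=17: window = (10, 4, 5)
n=18: window = (4, 5, 9)
n=19: window = (5, 9, 7)
n=20: window = (9, 7, 9)
n=21: window = (7, 9, 3)
n=22: window = (9, 3, 9)
n=23: window = (3, 9, 1)
n=24: window = (9, 1, 1)
n=25: window = (1, 1, 4)
n=26: window = (1, 4, 4)
n=27: window = (4, 4, 12)
n=28: window = (4, 12, 5)
n=29: window = (12, 5, 6)
n=30: window = (5, 6, 7)
n=31: window = (6, 7, 1)
n=32: window = (7, 1, 10)
n=33: window = (1, 10, 8)
n=34: window = (10, 8, 0)
n=35: window = (8, 0, 7)
n=36: window = (0, 7, 8)
n=37: window = (7, 8, 6)
n=38: window = (8, 6, 7)
n=39: window = (6, 7, 11)
n=40: window = (7, 11, 5)
…
n=364: window = (3, 0, 0)
n=365: window = (0, 0, 10)
n=366: window = (0, 10, 8)
window at n=366 equals window at n=0 → period = 366

366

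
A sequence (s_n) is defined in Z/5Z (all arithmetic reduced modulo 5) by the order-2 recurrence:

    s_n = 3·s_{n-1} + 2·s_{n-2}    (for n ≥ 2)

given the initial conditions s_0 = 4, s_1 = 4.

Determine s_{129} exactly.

4

s_2 = 3·4 + 2·4 = 0
s_3 = 3·0 + 2·4 = 3
s_4 = 3·3 + 2·0 = 4
s_5 = 3·4 + 2·3 = 3
s_6 = 3·3 + 2·4 = 2
s_7 = 3·2 + 2·3 = 2
s_8 = 3·2 + 2·2 = 0
s_9 = 3·0 + 2·2 = 4
s_10 = 3·4 + 2·0 = 2
s_11 = 3·2 + 2·4 = 4
s_12 = 3·4 + 2·2 = 1
s_13 = 3·1 + 2·4 = 1
s_14 = 3·1 + 2·1 = 0
s_15 = 3·0 + 2·1 = 2
s_16 = 3·2 + 2·0 = 1
s_17 = 3·1 + 2·2 = 2
s_18 = 3·2 + 2·1 = 3
s_19 = 3·3 + 2·2 = 3
s_20 = 3·3 + 2·3 = 0
s_21 = 3·0 + 2·3 = 1
s_22 = 3·1 + 2·0 = 3
s_23 = 3·3 + 2·1 = 1
s_24 = 3·1 + 2·3 = 4
s_25 = 3·4 + 2·1 = 4
(s_24, s_25) = (4, 4) = (s_0, s_1), so the sequence has period 24.
129 ≡ 9 (mod 24), hence s_129 = s_9 = 4.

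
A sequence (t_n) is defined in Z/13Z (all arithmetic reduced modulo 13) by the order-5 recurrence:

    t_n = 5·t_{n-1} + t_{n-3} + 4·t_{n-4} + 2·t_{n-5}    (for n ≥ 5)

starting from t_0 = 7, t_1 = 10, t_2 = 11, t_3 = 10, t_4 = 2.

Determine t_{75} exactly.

2

t_5 = 5·2 + 0·10 + 1·11 + 4·10 + 2·7 = 10
t_6 = 5·10 + 0·2 + 1·10 + 4·11 + 2·10 = 7
t_7 = 5·7 + 0·10 + 1·2 + 4·10 + 2·11 = 8
t_8 = 5·8 + 0·7 + 1·10 + 4·2 + 2·10 = 0
t_9 = 5·0 + 0·8 + 1·7 + 4·10 + 2·2 = 12
t_10 = 5·12 + 0·0 + 1·8 + 4·7 + 2·10 = 12
t_11 = 5·12 + 0·12 + 1·0 + 4·8 + 2·7 = 2
t_12 = 5·2 + 0·12 + 1·12 + 4·0 + 2·8 = 12
t_13 = 5·12 + 0·2 + 1·12 + 4·12 + 2·0 = 3
t_14 = 5·3 + 0·12 + 1·2 + 4·12 + 2·12 = 11
t_15 = 5·11 + 0·3 + 1·12 + 4·2 + 2·12 = 8
t_16 = 5·8 + 0·11 + 1·3 + 4·12 + 2·2 = 4
t_17 = 5·4 + 0·8 + 1·11 + 4·3 + 2·12 = 2
t_18 = 5·2 + 0·4 + 1·8 + 4·11 + 2·3 = 3
t_19 = 5·3 + 0·2 + 1·4 + 4·8 + 2·11 = 8
t_20 = 5·8 + 0·3 + 1·2 + 4·4 + 2·8 = 9
t_21 = 5·9 + 0·8 + 1·3 + 4·2 + 2·4 = 12
t_22 = 5·12 + 0·9 + 1·8 + 4·3 + 2·2 = 6
t_23 = 5·6 + 0·12 + 1·9 + 4·8 + 2·3 = 12
t_24 = 5·12 + 0·6 + 1·12 + 4·9 + 2·8 = 7
t_25 = 5·7 + 0·12 + 1·6 + 4·12 + 2·9 = 3
t_26 = 5·3 + 0·7 + 1·12 + 4·6 + 2·12 = 10
t_27 = 5·10 + 0·3 + 1·7 + 4·12 + 2·6 = 0
t_28 = 5·0 + 0·10 + 1·3 + 4·7 + 2·12 = 3
t_29 = 5·3 + 0·0 + 1·10 + 4·3 + 2·7 = 12
t_30 = 5·12 + 0·3 + 1·0 + 4·10 + 2·3 = 2
t_31 = 5·2 + 0·12 + 1·3 + 4·0 + 2·10 = 7
t_32 = 5·7 + 0·2 + 1·12 + 4·3 + 2·0 = 7
t_33 = 5·7 + 0·7 + 1·2 + 4·12 + 2·3 = 0
t_34 = 5·0 + 0·7 + 1·7 + 4·2 + 2·12 = 0
t_35 = 5·0 + 0·0 + 1·7 + 4·7 + 2·2 = 0
t_36 = 5·0 + 0·0 + 1·0 + 4·7 + 2·7 = 3
t_37 = 5·3 + 0·0 + 1·0 + 4·0 + 2·7 = 3
t_38 = 5·3 + 0·3 + 1·0 + 4·0 + 2·0 = 2
t_39 = 5·2 + 0·3 + 1·3 + 4·0 + 2·0 = 0
t_40 = 5·0 + 0·2 + 1·3 + 4·3 + 2·0 = 2
t_41 = 5·2 + 0·0 + 1·2 + 4·3 + 2·3 = 4
t_42 = 5·4 + 0·2 + 1·0 + 4·2 + 2·3 = 8
t_43 = 5·8 + 0·4 + 1·2 + 4·0 + 2·2 = 7
t_44 = 5·7 + 0·8 + 1·4 + 4·2 + 2·0 = 8
t_45 = 5·8 + 0·7 + 1·8 + 4·4 + 2·2 = 3
t_46 = 5·3 + 0·8 + 1·7 + 4·8 + 2·4 = 10
t_47 = 5·10 + 0·3 + 1·8 + 4·7 + 2·8 = 11
t_48 = 5·11 + 0·10 + 1·3 + 4·8 + 2·7 = 0
t_49 = 5·0 + 0·11 + 1·10 + 4·3 + 2·8 = 12
t_50 = 5·12 + 0·0 + 1·11 + 4·10 + 2·3 = 0
t_51 = 5·0 + 0·12 + 1·0 + 4·11 + 2·10 = 12
t_52 = 5·12 + 0·0 + 1·12 + 4·0 + 2·11 = 3
t_53 = 5·3 + 0·12 + 1·0 + 4·12 + 2·0 = 11
t_54 = 5·11 + 0·3 + 1·12 + 4·0 + 2·12 = 0
t_55 = 5·0 + 0·11 + 1·3 + 4·12 + 2·0 = 12
t_56 = 5·12 + 0·0 + 1·11 + 4·3 + 2·12 = 3
t_57 = 5·3 + 0·12 + 1·0 + 4·11 + 2·3 = 0
t_58 = 5·0 + 0·3 + 1·12 + 4·0 + 2·11 = 8
t_59 = 5·8 + 0·0 + 1·3 + 4·12 + 2·0 = 0
t_60 = 5·0 + 0·8 + 1·0 + 4·3 + 2·12 = 10
t_61 = 5·10 + 0·0 + 1·8 + 4·0 + 2·3 = 12
t_62 = 5·12 + 0·10 + 1·0 + 4·8 + 2·0 = 1
t_63 = 5·1 + 0·12 + 1·10 + 4·0 + 2·8 = 5
t_64 = 5·5 + 0·1 + 1·12 + 4·10 + 2·0 = 12
t_65 = 5·12 + 0·5 + 1·1 + 4·12 + 2·10 = 12
t_66 = 5·12 + 0·12 + 1·5 + 4·1 + 2·12 = 2
t_67 = 5·2 + 0·12 + 1·12 + 4·5 + 2·1 = 5
t_68 = 5·5 + 0·2 + 1·12 + 4·12 + 2·5 = 4
t_69 = 5·4 + 0·5 + 1·2 + 4·12 + 2·12 = 3
t_70 = 5·3 + 0·4 + 1·5 + 4·2 + 2·12 = 0
t_71 = 5·0 + 0·3 + 1·4 + 4·5 + 2·2 = 2
t_72 = 5·2 + 0·0 + 1·3 + 4·4 + 2·5 = 0
t_73 = 5·0 + 0·2 + 1·0 + 4·3 + 2·4 = 7
t_74 = 5·7 + 0·0 + 1·2 + 4·0 + 2·3 = 4
t_75 = 5·4 + 0·7 + 1·0 + 4·2 + 2·0 = 2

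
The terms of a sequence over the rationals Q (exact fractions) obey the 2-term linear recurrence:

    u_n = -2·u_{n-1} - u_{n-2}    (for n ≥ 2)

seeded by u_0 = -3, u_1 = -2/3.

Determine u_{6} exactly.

u_2 = -2·-2/3 + -1·-3 = 13/3
u_3 = -2·13/3 + -1·-2/3 = -8
u_4 = -2·-8 + -1·13/3 = 35/3
u_5 = -2·35/3 + -1·-8 = -46/3
u_6 = -2·-46/3 + -1·35/3 = 19

19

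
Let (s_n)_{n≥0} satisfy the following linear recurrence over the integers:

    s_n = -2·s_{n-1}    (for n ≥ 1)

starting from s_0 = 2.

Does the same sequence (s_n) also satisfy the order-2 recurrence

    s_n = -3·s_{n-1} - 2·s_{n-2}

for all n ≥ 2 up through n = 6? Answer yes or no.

yes

Terms s_0..s_6: 2, -4, 8, -16, 32, -64, 128
n=2: candidate gives 8, actual s_2 = 8 ✓
n=3: candidate gives -16, actual s_3 = -16 ✓
n=4: candidate gives 32, actual s_4 = 32 ✓
n=5: candidate gives -64, actual s_5 = -64 ✓
n=6: candidate gives 128, actual s_6 = 128 ✓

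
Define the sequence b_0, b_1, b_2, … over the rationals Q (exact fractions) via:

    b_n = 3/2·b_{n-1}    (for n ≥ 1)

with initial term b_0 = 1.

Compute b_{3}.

27/8

b_1 = 3/2·1 = 3/2
b_2 = 3/2·3/2 = 9/4
b_3 = 3/2·9/4 = 27/8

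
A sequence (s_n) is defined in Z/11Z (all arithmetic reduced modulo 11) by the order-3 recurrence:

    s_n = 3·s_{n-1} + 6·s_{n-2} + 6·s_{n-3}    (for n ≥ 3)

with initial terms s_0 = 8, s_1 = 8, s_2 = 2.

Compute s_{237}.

s_3 = 3·2 + 6·8 + 6·8 = 3
s_4 = 3·3 + 6·2 + 6·8 = 3
s_5 = 3·3 + 6·3 + 6·2 = 6
s_6 = 3·6 + 6·3 + 6·3 = 10
s_7 = 3·10 + 6·6 + 6·3 = 7
s_8 = 3·7 + 6·10 + 6·6 = 7
s_9 = 3·7 + 6·7 + 6·10 = 2
s_10 = 3·2 + 6·7 + 6·7 = 2
s_11 = 3·2 + 6·2 + 6·7 = 5
s_12 = 3·5 + 6·2 + 6·2 = 6
s_13 = 3·6 + 6·5 + 6·2 = 5
s_14 = 3·5 + 6·6 + 6·5 = 4
s_15 = 3·4 + 6·5 + 6·6 = 1
s_16 = 3·1 + 6·4 + 6·5 = 2
s_17 = 3·2 + 6·1 + 6·4 = 3
s_18 = 3·3 + 6·2 + 6·1 = 5
s_19 = 3·5 + 6·3 + 6·2 = 1
s_20 = 3·1 + 6·5 + 6·3 = 7
s_21 = 3·7 + 6·1 + 6·5 = 2
s_22 = 3·2 + 6·7 + 6·1 = 10
s_23 = 3·10 + 6·2 + 6·7 = 7
s_24 = 3·7 + 6·10 + 6·2 = 5
s_25 = 3·5 + 6·7 + 6·10 = 7
s_26 = 3·7 + 6·5 + 6·7 = 5
s_27 = 3·5 + 6·7 + 6·5 = 10
s_28 = 3·10 + 6·5 + 6·7 = 3
s_29 = 3·3 + 6·10 + 6·5 = 0
s_30 = 3·0 + 6·3 + 6·10 = 1
s_31 = 3·1 + 6·0 + 6·3 = 10
s_32 = 3·10 + 6·1 + 6·0 = 3
s_33 = 3·3 + 6·10 + 6·1 = 9
s_34 = 3·9 + 6·3 + 6·10 = 6
s_35 = 3·6 + 6·9 + 6·3 = 2
s_36 = 3·2 + 6·6 + 6·9 = 8
s_37 = 3·8 + 6·2 + 6·6 = 6
s_38 = 3·6 + 6·8 + 6·2 = 1
s_39 = 3·1 + 6·6 + 6·8 = 10
s_40 = 3·10 + 6·1 + 6·6 = 6
s_41 = 3·6 + 6·10 + 6·1 = 7
s_42 = 3·7 + 6·6 + 6·10 = 7
s_43 = 3·7 + 6·7 + 6·6 = 0
s_44 = 3·0 + 6·7 + 6·7 = 7
s_45 = 3·7 + 6·0 + 6·7 = 8
s_46 = 3·8 + 6·7 + 6·0 = 0
s_47 = 3·0 + 6·8 + 6·7 = 2
s_48 = 3·2 + 6·0 + 6·8 = 10
s_49 = 3·10 + 6·2 + 6·0 = 9
s_50 = 3·9 + 6·10 + 6·2 = 0
s_51 = 3·0 + 6·9 + 6·10 = 4
s_52 = 3·4 + 6·0 + 6·9 = 0
s_53 = 3·0 + 6·4 + 6·0 = 2
s_54 = 3·2 + 6·0 + 6·4 = 8
s_55 = 3·8 + 6·2 + 6·0 = 3
s_56 = 3·3 + 6·8 + 6·2 = 3
s_57 = 3·3 + 6·3 + 6·8 = 9
s_58 = 3·9 + 6·3 + 6·3 = 8
s_59 = 3·8 + 6·9 + 6·3 = 8
s_60 = 3·8 + 6·8 + 6·9 = 5
s_61 = 3·5 + 6·8 + 6·8 = 1
s_62 = 3·1 + 6·5 + 6·8 = 4
s_63 = 3·4 + 6·1 + 6·5 = 4
s_64 = 3·4 + 6·4 + 6·1 = 9
s_65 = 3·9 + 6·4 + 6·4 = 9
s_66 = 3·9 + 6·9 + 6·4 = 6
s_67 = 3·6 + 6·9 + 6·9 = 5
s_68 = 3·5 + 6·6 + 6·9 = 6
s_69 = 3·6 + 6·5 + 6·6 = 7
s_70 = 3·7 + 6·6 + 6·5 = 10
s_71 = 3·10 + 6·7 + 6·6 = 9
s_72 = 3·9 + 6·10 + 6·7 = 8
s_73 = 3·8 + 6·9 + 6·10 = 6
s_74 = 3·6 + 6·8 + 6·9 = 10
s_75 = 3·10 + 6·6 + 6·8 = 4
s_76 = 3·4 + 6·10 + 6·6 = 9
s_77 = 3·9 + 6·4 + 6·10 = 1
s_78 = 3·1 + 6·9 + 6·4 = 4
s_79 = 3·4 + 6·1 + 6·9 = 6
s_80 = 3·6 + 6·4 + 6·1 = 4
s_81 = 3·4 + 6·6 + 6·4 = 6
s_82 = 3·6 + 6·4 + 6·6 = 1
s_83 = 3·1 + 6·6 + 6·4 = 8
s_84 = 3·8 + 6·1 + 6·6 = 0
s_85 = 3·0 + 6·8 + 6·1 = 10
s_86 = 3·10 + 6·0 + 6·8 = 1
s_87 = 3·1 + 6·10 + 6·0 = 8
s_88 = 3·8 + 6·1 + 6·10 = 2
s_89 = 3·2 + 6·8 + 6·1 = 5
s_90 = 3·5 + 6·2 + 6·8 = 9
s_91 = 3·9 + 6·5 + 6·2 = 3
s_92 = 3·3 + 6·9 + 6·5 = 5
s_93 = 3·5 + 6·3 + 6·9 = 10
s_94 = 3·10 + 6·5 + 6·3 = 1
s_95 = 3·1 + 6·10 + 6·5 = 5
s_96 = 3·5 + 6·1 + 6·10 = 4
s_97 = 3·4 + 6·5 + 6·1 = 4
s_98 = 3·4 + 6·4 + 6·5 = 0
s_99 = 3·0 + 6·4 + 6·4 = 4
s_100 = 3·4 + 6·0 + 6·4 = 3
s_101 = 3·3 + 6·4 + 6·0 = 0
s_102 = 3·0 + 6·3 + 6·4 = 9
s_103 = 3·9 + 6·0 + 6·3 = 1
s_104 = 3·1 + 6·9 + 6·0 = 2
s_105 = 3·2 + 6·1 + 6·9 = 0
s_106 = 3·0 + 6·2 + 6·1 = 7
s_107 = 3·7 + 6·0 + 6·2 = 0
s_108 = 3·0 + 6·7 + 6·0 = 9
s_109 = 3·9 + 6·0 + 6·7 = 3
s_110 = 3·3 + 6·9 + 6·0 = 8
s_111 = 3·8 + 6·3 + 6·9 = 8
s_112 = 3·8 + 6·8 + 6·3 = 2
(s_110, s_111, s_112) = (8, 8, 2) = (s_0, s_1, s_2), so the sequence has period 110.
237 ≡ 17 (mod 110), hence s_237 = s_17 = 3.

3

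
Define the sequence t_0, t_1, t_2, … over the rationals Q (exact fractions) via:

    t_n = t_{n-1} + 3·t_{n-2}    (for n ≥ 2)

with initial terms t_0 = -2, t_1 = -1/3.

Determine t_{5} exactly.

t_2 = 1·-1/3 + 3·-2 = -19/3
t_3 = 1·-19/3 + 3·-1/3 = -22/3
t_4 = 1·-22/3 + 3·-19/3 = -79/3
t_5 = 1·-79/3 + 3·-22/3 = -145/3

-145/3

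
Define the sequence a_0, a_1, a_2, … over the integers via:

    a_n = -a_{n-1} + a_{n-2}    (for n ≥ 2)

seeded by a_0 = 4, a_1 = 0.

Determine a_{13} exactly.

a_2 = -1·0 + 1·4 = 4
a_3 = -1·4 + 1·0 = -4
a_4 = -1·-4 + 1·4 = 8
a_5 = -1·8 + 1·-4 = -12
a_6 = -1·-12 + 1·8 = 20
a_7 = -1·20 + 1·-12 = -32
a_8 = -1·-32 + 1·20 = 52
a_9 = -1·52 + 1·-32 = -84
a_10 = -1·-84 + 1·52 = 136
a_11 = -1·136 + 1·-84 = -220
a_12 = -1·-220 + 1·136 = 356
a_13 = -1·356 + 1·-220 = -576

-576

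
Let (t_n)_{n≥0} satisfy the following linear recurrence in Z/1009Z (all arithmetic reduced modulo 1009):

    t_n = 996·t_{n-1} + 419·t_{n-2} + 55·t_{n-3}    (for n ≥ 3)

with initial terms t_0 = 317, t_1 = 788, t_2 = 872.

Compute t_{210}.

770

t_3 = 996·872 + 419·788 + 55·317 = 274
t_4 = 996·274 + 419·872 + 55·788 = 537
t_5 = 996·537 + 419·274 + 55·872 = 399
t_6 = 996·399 + 419·537 + 55·274 = 798
t_7 = 996·798 + 419·399 + 55·537 = 686
t_8 = 996·686 + 419·798 + 55·399 = 293
Continuing the recurrence:
  t_9 = 599;  t_10 = 351;  t_11 = 193;  t_12 = 930;  t_13 = 299;  t_14 = 870
  t_15 = 654;  t_16 = 152;  t_17 = 47;  t_18 = 165;  t_19 = 683;  t_20 = 283
  t_21 = 981;  t_22 = 111;  t_23 = 372;  t_24 = 782;  t_25 = 457;  t_26 = 126
  t_27 = 785;  t_28 = 121;  t_29 = 293;  t_30 = 264;  t_31 = 874;  t_32 = 343
  t_33 = 919;  t_34 = 238;  t_35 = 259;  t_36 = 595;  t_37 = 868;  t_38 = 16
  t_39 = 681;  t_40 = 186;  t_41 = 272;  t_42 = 863;  t_43 = 980;  t_44 = 577
  t_45 = 570;  t_46 = 688;  t_47 = 290;  t_48 = 35;  t_49 = 482;  t_50 = 133
  t_51 = 354;  t_52 = 951;  t_53 = 0;  t_54 = 213;  t_55 = 95;  t_56 = 229
  t_57 = 111;  t_58 = 851;  t_59 = 618;  t_60 = 481;  t_61 = 830;  t_62 = 741
  t_63 = 343;  t_64 = 538;  t_65 = 903;  t_66 = 478;  t_67 = 151;  t_68 = 779
  t_69 = 730;  t_70 = 318;  t_71 = 512;  t_72 = 251;  t_73 = 721;  t_74 = 858
  t_75 = 32;  t_76 = 186;  t_77 = 667;  t_78 = 393;  t_79 = 56;  t_80 = 842
  t_81 = 836;  t_82 = 941;  t_83 = 941;  t_84 = 210;  t_85 = 353;  t_86 = 959
  t_87 = 685;  t_88 = 659;  t_89 = 241;  t_90 = 900;  t_91 = 408;  t_92 = 622
  t_93 = 476;  t_94 = 404;  t_95 = 368;  t_96 = 980;  t_97 = 214;  t_98 = 262
  t_99 = 918;  t_100 = 642;  t_101 = 223;  t_102 = 772;  t_103 = 658;  t_104 = 263
  t_105 = 944;  t_106 = 927;  t_107 = 404;  t_108 = 202;  t_109 = 700;  t_110 = 894
  t_111 = 178;  t_112 = 109;  t_113 = 246;  t_114 = 804;  t_115 = 744;  t_116 = 701
  t_117 = 756;  t_118 = 922;  t_119 = 273;  t_120 = 569;  t_121 = 296;  t_122 = 355
  t_123 = 363;  t_124 = 884;  t_125 = 708;  t_126 = 764;  t_127 = 352;  t_128 = 321
  t_129 = 688;  t_130 = 628;  t_131 = 108;  t_132 = 904;  t_133 = 437;  t_134 = 660
  t_135 = 245;  t_136 = 744;  t_137 = 131;  t_138 = 628;  t_139 = 871;  t_140 = 710
  t_141 = 785;  t_142 = 202;  t_143 = 81;  t_144 = 635;  t_145 = 470;  t_146 = 52
  t_147 = 118;  t_148 = 699;  t_149 = 837;  t_150 = 925;  t_151 = 766;  t_152 = 881
  t_153 = 163;  t_154 = 505;  t_155 = 206;  t_156 = 947;  t_157 = 878;  t_158 = 172
  t_159 = 5;  t_160 = 222;  t_161 = 597;  t_162 = 776;  t_163 = 15;  t_164 = 598
  t_165 = 831;  t_166 = 442;  t_167 = 994;  t_168 = 37;  t_169 = 391;  t_170 = 514
  t_171 = 769;  t_172 = 858;  t_173 = 303;  t_174 = 312;  t_175 = 579;  t_176 = 624
  t_177 = 408;  t_178 = 432;  t_179 = 883;  t_180 = 259;  t_181 = 896;  t_182 = 142
  t_183 = 367;  t_184 = 80;  t_185 = 112;  t_186 = 790;  t_187 = 698;  t_188 = 171
  t_189 = 719;  t_190 = 801;  t_191 = 580;  t_192 = 348;  t_193 = 31;  t_194 = 734
  t_195 = 389;  t_196 = 485;  t_197 = 301;  t_198 = 735;  t_199 = 970;  t_200 = 129
  t_201 = 209;  t_202 = 757;  t_203 = 69;  t_204 = 865;  t_205 = 779;  t_206 = 935
  t_207 = 599;  t_208 = 16
t_209 = 996·16 + 419·599 + 55·935 = 507
t_210 = 996·507 + 419·16 + 55·599 = 770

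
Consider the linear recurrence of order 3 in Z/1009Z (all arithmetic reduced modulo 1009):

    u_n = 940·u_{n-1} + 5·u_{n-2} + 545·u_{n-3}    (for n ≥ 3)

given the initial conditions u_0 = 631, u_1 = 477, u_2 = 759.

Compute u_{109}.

177

u_3 = 940·759 + 5·477 + 545·631 = 290
u_4 = 940·290 + 5·759 + 545·477 = 581
u_5 = 940·581 + 5·290 + 545·759 = 677
u_6 = 940·677 + 5·581 + 545·290 = 225
u_7 = 940·225 + 5·677 + 545·581 = 796
u_8 = 940·796 + 5·225 + 545·677 = 358
u_9 = 940·358 + 5·796 + 545·225 = 1003
u_10 = 940·1003 + 5·358 + 545·796 = 136
u_11 = 940·136 + 5·1003 + 545·358 = 40
u_12 = 940·40 + 5·136 + 545·1003 = 704
u_13 = 940·704 + 5·40 + 545·136 = 519
u_14 = 940·519 + 5·704 + 545·40 = 608
u_15 = 940·608 + 5·519 + 545·704 = 254
u_16 = 940·254 + 5·608 + 545·519 = 984
u_17 = 940·984 + 5·254 + 545·608 = 376
u_18 = 940·376 + 5·984 + 545·254 = 362
u_19 = 940·362 + 5·376 + 545·984 = 610
u_20 = 940·610 + 5·362 + 545·376 = 173
u_21 = 940·173 + 5·610 + 545·362 = 729
u_22 = 940·729 + 5·173 + 545·610 = 494
u_23 = 940·494 + 5·729 + 545·173 = 277
u_24 = 940·277 + 5·494 + 545·729 = 269
u_25 = 940·269 + 5·277 + 545·494 = 813
u_26 = 940·813 + 5·269 + 545·277 = 358
u_27 = 940·358 + 5·813 + 545·269 = 852
u_28 = 940·852 + 5·358 + 545·813 = 649
u_29 = 940·649 + 5·852 + 545·358 = 212
u_30 = 940·212 + 5·649 + 545·852 = 925
u_31 = 940·925 + 5·212 + 545·649 = 348
u_32 = 940·348 + 5·925 + 545·212 = 298
u_33 = 940·298 + 5·348 + 545·925 = 983
u_34 = 940·983 + 5·298 + 545·348 = 225
u_35 = 940·225 + 5·983 + 545·298 = 450
u_36 = 940·450 + 5·225 + 545·983 = 301
u_37 = 940·301 + 5·450 + 545·225 = 179
u_38 = 940·179 + 5·301 + 545·450 = 316
u_39 = 940·316 + 5·179 + 545·301 = 867
u_40 = 940·867 + 5·316 + 545·179 = 970
u_41 = 940·970 + 5·867 + 545·316 = 653
u_42 = 940·653 + 5·970 + 545·867 = 456
u_43 = 940·456 + 5·653 + 545·970 = 996
u_44 = 940·996 + 5·456 + 545·653 = 867
u_45 = 940·867 + 5·996 + 545·456 = 958
u_46 = 940·958 + 5·867 + 545·996 = 769
u_47 = 940·769 + 5·958 + 545·867 = 464
u_48 = 940·464 + 5·769 + 545·958 = 538
u_49 = 940·538 + 5·464 + 545·769 = 883
u_50 = 940·883 + 5·538 + 545·464 = 915
u_51 = 940·915 + 5·883 + 545·538 = 402
u_52 = 940·402 + 5·915 + 545·883 = 995
u_53 = 940·995 + 5·402 + 545·915 = 178
u_54 = 940·178 + 5·995 + 545·402 = 902
u_55 = 940·902 + 5·178 + 545·995 = 643
u_56 = 940·643 + 5·902 + 545·178 = 649
u_57 = 940·649 + 5·643 + 545·902 = 10
u_58 = 940·10 + 5·649 + 545·643 = 849
u_59 = 940·849 + 5·10 + 545·649 = 546
u_60 = 940·546 + 5·849 + 545·10 = 273
u_61 = 940·273 + 5·546 + 545·849 = 620
u_62 = 940·620 + 5·273 + 545·546 = 878
u_63 = 940·878 + 5·620 + 545·273 = 493
u_64 = 940·493 + 5·878 + 545·620 = 528
u_65 = 940·528 + 5·493 + 545·878 = 583
u_66 = 940·583 + 5·528 + 545·493 = 37
u_67 = 940·37 + 5·583 + 545·528 = 557
u_68 = 940·557 + 5·37 + 545·583 = 1003
u_69 = 940·1003 + 5·557 + 545·37 = 157
u_70 = 940·157 + 5·1003 + 545·557 = 92
u_71 = 940·92 + 5·157 + 545·1003 = 248
u_72 = 940·248 + 5·92 + 545·157 = 301
u_73 = 940·301 + 5·248 + 545·92 = 341
u_74 = 940·341 + 5·301 + 545·248 = 128
u_75 = 940·128 + 5·341 + 545·301 = 523
u_76 = 940·523 + 5·128 + 545·341 = 57
u_77 = 940·57 + 5·523 + 545·128 = 839
u_78 = 940·839 + 5·57 + 545·523 = 404
u_79 = 940·404 + 5·839 + 545·57 = 321
u_80 = 940·321 + 5·404 + 545·839 = 229
u_81 = 940·229 + 5·321 + 545·404 = 148
u_82 = 940·148 + 5·229 + 545·321 = 402
u_83 = 940·402 + 5·148 + 545·229 = 943
u_84 = 940·943 + 5·402 + 545·148 = 450
u_85 = 940·450 + 5·943 + 545·402 = 36
u_86 = 940·36 + 5·450 + 545·943 = 120
u_87 = 940·120 + 5·36 + 545·450 = 35
u_88 = 940·35 + 5·120 + 545·36 = 652
u_89 = 940·652 + 5·35 + 545·120 = 407
u_90 = 940·407 + 5·652 + 545·35 = 306
u_91 = 940·306 + 5·407 + 545·652 = 264
u_92 = 940·264 + 5·306 + 545·407 = 302
u_93 = 940·302 + 5·264 + 545·306 = 947
u_94 = 940·947 + 5·302 + 545·264 = 336
u_95 = 940·336 + 5·947 + 545·302 = 845
u_96 = 940·845 + 5·336 + 545·947 = 395
u_97 = 940·395 + 5·845 + 545·336 = 668
u_98 = 940·668 + 5·395 + 545·845 = 700
u_99 = 940·700 + 5·668 + 545·395 = 803
u_100 = 940·803 + 5·700 + 545·668 = 372
u_101 = 940·372 + 5·803 + 545·700 = 643
u_102 = 940·643 + 5·372 + 545·803 = 609
u_103 = 940·609 + 5·643 + 545·372 = 476
u_104 = 940·476 + 5·609 + 545·643 = 783
u_105 = 940·783 + 5·476 + 545·609 = 765
u_106 = 940·765 + 5·783 + 545·476 = 678
u_107 = 940·678 + 5·765 + 545·783 = 358
u_108 = 940·358 + 5·678 + 545·765 = 85
u_109 = 940·85 + 5·358 + 545·678 = 177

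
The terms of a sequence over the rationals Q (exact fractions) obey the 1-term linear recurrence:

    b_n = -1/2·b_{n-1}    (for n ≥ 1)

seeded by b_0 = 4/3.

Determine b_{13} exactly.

b_1 = -1/2·4/3 = -2/3
b_2 = -1/2·-2/3 = 1/3
b_3 = -1/2·1/3 = -1/6
b_4 = -1/2·-1/6 = 1/12
b_5 = -1/2·1/12 = -1/24
b_6 = -1/2·-1/24 = 1/48
b_7 = -1/2·1/48 = -1/96
b_8 = -1/2·-1/96 = 1/192
b_9 = -1/2·1/192 = -1/384
b_10 = -1/2·-1/384 = 1/768
b_11 = -1/2·1/768 = -1/1536
b_12 = -1/2·-1/1536 = 1/3072
b_13 = -1/2·1/3072 = -1/6144

-1/6144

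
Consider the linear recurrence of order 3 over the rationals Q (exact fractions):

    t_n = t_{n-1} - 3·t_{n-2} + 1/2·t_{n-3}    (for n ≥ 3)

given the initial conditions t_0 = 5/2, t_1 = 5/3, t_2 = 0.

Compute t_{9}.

t_3 = 1·0 + -3·5/3 + 1/2·5/2 = -15/4
t_4 = 1·-15/4 + -3·0 + 1/2·5/3 = -35/12
t_5 = 1·-35/12 + -3·-15/4 + 1/2·0 = 25/3
t_6 = 1·25/3 + -3·-35/12 + 1/2·-15/4 = 365/24
t_7 = 1·365/24 + -3·25/3 + 1/2·-35/12 = -45/4
t_8 = 1·-45/4 + -3·365/24 + 1/2·25/3 = -1265/24
t_9 = 1·-1265/24 + -3·-45/4 + 1/2·365/24 = -545/48

-545/48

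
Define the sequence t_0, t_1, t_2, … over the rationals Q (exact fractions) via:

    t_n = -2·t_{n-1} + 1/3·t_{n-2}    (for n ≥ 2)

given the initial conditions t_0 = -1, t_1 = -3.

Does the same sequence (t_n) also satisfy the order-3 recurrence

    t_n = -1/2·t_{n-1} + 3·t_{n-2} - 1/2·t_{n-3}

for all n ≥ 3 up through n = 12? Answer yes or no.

no

Terms t_0..t_12: -1, -3, 17/3, -37/3, 239/9, -515/9, 3329/27, -797/3, 46367/81, -99907/81, 645809/243, -1391525/243, 8994959/729
n=3: candidate gives -34/3, actual t_3 = -37/3 ✗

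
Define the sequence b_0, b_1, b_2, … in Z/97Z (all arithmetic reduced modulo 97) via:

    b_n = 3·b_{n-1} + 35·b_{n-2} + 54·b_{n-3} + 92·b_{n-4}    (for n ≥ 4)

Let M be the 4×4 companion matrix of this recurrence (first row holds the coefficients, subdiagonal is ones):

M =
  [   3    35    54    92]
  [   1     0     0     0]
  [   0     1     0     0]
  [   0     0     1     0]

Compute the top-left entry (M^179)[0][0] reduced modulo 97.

69

(M^179)[0][0] is the top entry after applying M 179 times to the unit state (1, 0, 0, 0). Equivalently it is h_{182} for the auxiliary sequence (h_n) obeying the same recurrence with h_3 = 1 and h_i = 0 for 0 ≤ i < 3:
h_4 = 3·1 + 35·0 + 54·0 + 92·0 = 3
h_5 = 3·3 + 35·1 + 54·0 + 92·0 = 44
h_6 = 3·44 + 35·3 + 54·1 + 92·0 = 0
h_7 = 3·0 + 35·44 + 54·3 + 92·1 = 48
h_8 = 3·48 + 35·0 + 54·44 + 92·3 = 80
h_9 = 3·80 + 35·48 + 54·0 + 92·44 = 51
Continuing the recurrence:
  h_10 = 16;  h_11 = 93;  h_12 = 89;  h_13 = 57;  h_14 = 80;  h_15 = 77
  h_16 = 38;  h_17 = 54;  h_18 = 12;  h_19 = 4;  h_20 = 54;  h_21 = 1
  h_22 = 12;  h_23 = 57;  h_24 = 84;  h_25 = 77;  h_26 = 78;  h_27 = 2
  h_28 = 72;  h_29 = 39;  h_30 = 27;  h_31 = 86;  h_32 = 39;  h_33 = 25
  h_34 = 32;  h_35 = 28;  h_36 = 31;  h_37 = 57;  h_38 = 86;  h_39 = 4
  h_40 = 28;  h_41 = 24;  h_42 = 62;  h_43 = 93;  h_44 = 16;  h_45 = 32
  h_46 = 33;  h_47 = 66;  h_48 = 91;  h_49 = 34;  h_50 = 90;  h_51 = 30
  h_52 = 62;  h_53 = 9;  h_54 = 69;  h_55 = 34;  h_56 = 74;  h_57 = 49
  h_58 = 57;  h_59 = 86;  h_60 = 67;  h_61 = 30;  h_62 = 4;  h_63 = 79
  h_64 = 13;  h_65 = 57;  h_66 = 22;  h_67 = 40;  h_68 = 23;  h_69 = 44
  h_70 = 77;  h_71 = 0;  h_72 = 9;  h_73 = 85;  h_74 = 88;  h_75 = 39
  h_76 = 79;  h_77 = 12;  h_78 = 5;  h_79 = 44;  h_80 = 75;  h_81 = 35
  h_82 = 37;  h_83 = 25;  h_84 = 72;  h_85 = 4;  h_86 = 11;  h_87 = 56
  h_88 = 21;  h_89 = 75;  h_90 = 49;  h_91 = 37;  h_92 = 48;  h_93 = 24
  h_94 = 13;  h_95 = 85;  h_96 = 20;  h_97 = 28;  h_98 = 71;  h_99 = 5
  h_100 = 32;  h_101 = 85;  h_102 = 29;  h_103 = 12;  h_104 = 49;  h_105 = 59
  h_106 = 67;  h_107 = 2;  h_108 = 54;  h_109 = 63;  h_110 = 9;  h_111 = 94
  h_112 = 43;  h_113 = 1;  h_114 = 40;  h_115 = 67;  h_116 = 82;  h_117 = 90
  h_118 = 59;  h_119 = 48;  h_120 = 63;  h_121 = 46;  h_122 = 81;  h_123 = 68
  h_124 = 67;  h_125 = 32;  h_126 = 82;  h_127 = 85;  h_128 = 56;  h_129 = 39
  h_130 = 49;  h_131 = 37;  h_132 = 63;  h_133 = 55;  h_134 = 49;  h_135 = 51
  h_136 = 61;  h_137 = 71;  h_138 = 7;  h_139 = 16;  h_140 = 39;  h_141 = 21
  h_142 = 26;  h_143 = 26;  h_144 = 84;  h_145 = 36;  h_146 = 54;  h_147 = 8
  h_148 = 43;  h_149 = 41;  h_150 = 44;  h_151 = 66;  h_152 = 51;  h_153 = 75
  h_154 = 19;  h_155 = 62;  h_156 = 87;  h_157 = 75;  h_158 = 24;  h_159 = 4
  h_160 = 5;  h_161 = 9;  h_162 = 7;  h_163 = 4;  h_164 = 39;  h_165 = 8
  h_166 = 18;  h_167 = 92;  h_168 = 76;  h_169 = 15;  h_170 = 17;  h_171 = 49
  h_172 = 8;  h_173 = 60;  h_174 = 14;  h_175 = 1;  h_176 = 7;  h_177 = 27
  h_178 = 19;  h_179 = 17;  h_180 = 5
h_181 = 3·5 + 35·17 + 54·19 + 92·27 = 46
h_182 = 3·46 + 35·5 + 54·17 + 92·19 = 69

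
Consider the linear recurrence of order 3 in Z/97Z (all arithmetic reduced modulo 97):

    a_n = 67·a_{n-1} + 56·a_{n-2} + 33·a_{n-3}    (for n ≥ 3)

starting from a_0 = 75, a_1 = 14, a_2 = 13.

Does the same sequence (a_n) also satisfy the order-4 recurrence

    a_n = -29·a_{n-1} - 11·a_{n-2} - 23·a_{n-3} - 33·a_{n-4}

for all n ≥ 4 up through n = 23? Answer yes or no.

Terms a_0..a_23: 75, 14, 13, 56, 92, 29, 19, 16, 86, 10, 0, 3, 46, 49, 41, 25, 59, 13, 53, 18, 44, 79, 9, 77
n=4: candidate gives 92, actual a_4 = 92 ✓
n=5: candidate gives 29, actual a_5 = 29 ✓
n=6: candidate gives 19, actual a_6 = 19 ✓
n=7: candidate gives 16, actual a_7 = 16 ✓
n=8: candidate gives 86, actual a_8 = 86 ✓
n=9: candidate gives 10, actual a_9 = 10 ✓
n=10: candidate gives 0, actual a_10 = 0 ✓
n=11: candidate gives 3, actual a_11 = 3 ✓
n=12: candidate gives 46, actual a_12 = 46 ✓
n=13: candidate gives 49, actual a_13 = 49 ✓
n=14: candidate gives 41, actual a_14 = 41 ✓
n=15: candidate gives 25, actual a_15 = 25 ✓
n=16: candidate gives 59, actual a_16 = 59 ✓
n=17: candidate gives 13, actual a_17 = 13 ✓
n=18: candidate gives 53, actual a_18 = 53 ✓
n=19: candidate gives 18, actual a_19 = 18 ✓
n=20: candidate gives 44, actual a_20 = 44 ✓
n=21: candidate gives 79, actual a_21 = 79 ✓
n=22: candidate gives 9, actual a_22 = 9 ✓
n=23: candidate gives 77, actual a_23 = 77 ✓

yes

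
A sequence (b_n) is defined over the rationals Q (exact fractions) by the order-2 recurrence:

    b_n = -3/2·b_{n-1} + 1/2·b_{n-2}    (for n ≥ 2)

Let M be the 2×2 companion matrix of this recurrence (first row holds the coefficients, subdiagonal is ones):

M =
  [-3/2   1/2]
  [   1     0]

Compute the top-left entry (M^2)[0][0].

11/4

(M^2)[0][0] is the top entry after applying M 2 times to the unit state (1, 0). Equivalently it is h_{3} for the auxiliary sequence (h_n) obeying the same recurrence with h_1 = 1 and h_i = 0 for 0 ≤ i < 1:
h_2 = -3/2·1 + 1/2·0 = -3/2
h_3 = -3/2·-3/2 + 1/2·1 = 11/4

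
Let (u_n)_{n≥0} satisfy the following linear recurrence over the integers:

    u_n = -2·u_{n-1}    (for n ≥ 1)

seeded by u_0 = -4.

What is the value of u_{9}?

2048

u_1 = -2·-4 = 8
u_2 = -2·8 = -16
u_3 = -2·-16 = 32
u_4 = -2·32 = -64
u_5 = -2·-64 = 128
u_6 = -2·128 = -256
u_7 = -2·-256 = 512
u_8 = -2·512 = -1024
u_9 = -2·-1024 = 2048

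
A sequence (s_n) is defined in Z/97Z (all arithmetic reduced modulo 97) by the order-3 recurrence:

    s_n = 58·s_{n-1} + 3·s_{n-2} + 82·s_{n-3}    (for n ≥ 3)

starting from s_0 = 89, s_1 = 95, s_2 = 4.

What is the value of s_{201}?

96

s_3 = 58·4 + 3·95 + 82·89 = 55
s_4 = 58·55 + 3·4 + 82·95 = 31
s_5 = 58·31 + 3·55 + 82·4 = 60
s_6 = 58·60 + 3·31 + 82·55 = 32
s_7 = 58·32 + 3·60 + 82·31 = 19
s_8 = 58·19 + 3·32 + 82·60 = 7
Continuing the recurrence:
  s_9 = 80;  s_10 = 11;  s_11 = 94;  s_12 = 17;  s_13 = 36;  s_14 = 50
  s_15 = 37;  s_16 = 10;  s_17 = 38;  s_18 = 30;  s_19 = 55;  s_20 = 91
  s_21 = 46;  s_22 = 79;  s_23 = 57;  s_24 = 40;  s_25 = 45;  s_26 = 32
  s_27 = 33;  s_28 = 74;  s_29 = 31;  s_30 = 70;  s_31 = 36;  s_32 = 87
  s_33 = 30;  s_34 = 6;  s_35 = 6;  s_36 = 13;  s_37 = 3;  s_38 = 26
  s_39 = 61;  s_40 = 79;  s_41 = 10;  s_42 = 96;  s_43 = 48;  s_44 = 12
  s_45 = 79;  s_46 = 18;  s_47 = 34;  s_48 = 65;  s_49 = 13;  s_50 = 51
  s_51 = 82;  s_52 = 58;  s_53 = 32;  s_54 = 24;  s_55 = 36;  s_56 = 31
  s_57 = 91;  s_58 = 78;  s_59 = 64;  s_60 = 59;  s_61 = 19;  s_62 = 28
  s_63 = 20;  s_64 = 86;  s_65 = 69;  s_66 = 80;  s_67 = 65;  s_68 = 65
  s_69 = 49;  s_70 = 25;  s_71 = 40;  s_72 = 11;  s_73 = 92;  s_74 = 16
  s_75 = 69;  s_76 = 51;  s_77 = 15;  s_78 = 85;  s_79 = 39;  s_80 = 61
  s_81 = 52;  s_82 = 92;  s_83 = 18;  s_84 = 55;  s_85 = 21;  s_86 = 46
  s_87 = 63;  s_88 = 82;  s_89 = 84;  s_90 = 2;  s_91 = 11;  s_92 = 63
  s_93 = 68;  s_94 = 88;  s_95 = 95;  s_96 = 1;  s_97 = 90;  s_98 = 15
  s_99 = 58;  s_100 = 22;  s_101 = 61;  s_102 = 18;  s_103 = 24;  s_104 = 46
  s_105 = 45;  s_106 = 60;  s_107 = 15;  s_108 = 84;  s_109 = 40;  s_110 = 19
  s_111 = 59;  s_112 = 66;  s_113 = 34;  s_114 = 24;  s_115 = 19;  s_116 = 82
  s_117 = 88;  s_118 = 21;  s_119 = 58;  s_120 = 70;  s_121 = 39;  s_122 = 50
  s_123 = 27;  s_124 = 64;  s_125 = 36;  s_126 = 32;  s_127 = 34;  s_128 = 73
  s_129 = 73;  s_130 = 63;  s_131 = 62;  s_132 = 71;  s_133 = 61;  s_134 = 8
  s_135 = 67;  s_136 = 85;  s_137 = 64;  s_138 = 52;  s_139 = 90;  s_140 = 51
  s_141 = 23;  s_142 = 40;  s_143 = 72;  s_144 = 71;  s_145 = 48;  s_146 = 74
  s_147 = 73;  s_148 = 50;  s_149 = 69;  s_150 = 50;  s_151 = 29;  s_152 = 21
  s_153 = 70;  s_154 = 2;  s_155 = 11;  s_156 = 79;  s_157 = 26;  s_158 = 28
  s_159 = 32;  s_160 = 95;  s_161 = 45;  s_162 = 87;  s_163 = 70;  s_164 = 57
  s_165 = 77;  s_166 = 95;  s_167 = 36;  s_168 = 54;  s_169 = 69;  s_170 = 35
  s_171 = 69;  s_172 = 65;  s_173 = 57;  s_174 = 41;  s_175 = 22;  s_176 = 59
  s_177 = 60;  s_178 = 29;  s_179 = 7;  s_180 = 78;  s_181 = 36;  s_182 = 83
  s_183 = 66;  s_184 = 45;  s_185 = 11;  s_186 = 74;  s_187 = 61;  s_188 = 6
  s_189 = 3;  s_190 = 53;  s_191 = 83;  s_192 = 78;  s_193 = 1;  s_194 = 17
  s_195 = 13;  s_196 = 14;  s_197 = 14;  s_198 = 77;  s_199 = 30
s_200 = 58·30 + 3·77 + 82·14 = 15
s_201 = 58·15 + 3·30 + 82·77 = 96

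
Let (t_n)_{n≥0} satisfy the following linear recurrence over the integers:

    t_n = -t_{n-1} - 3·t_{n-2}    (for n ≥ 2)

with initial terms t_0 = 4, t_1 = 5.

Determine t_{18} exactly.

t_2 = -1·5 + -3·4 = -17
t_3 = -1·-17 + -3·5 = 2
t_4 = -1·2 + -3·-17 = 49
t_5 = -1·49 + -3·2 = -55
t_6 = -1·-55 + -3·49 = -92
t_7 = -1·-92 + -3·-55 = 257
t_8 = -1·257 + -3·-92 = 19
t_9 = -1·19 + -3·257 = -790
t_10 = -1·-790 + -3·19 = 733
t_11 = -1·733 + -3·-790 = 1637
t_12 = -1·1637 + -3·733 = -3836
t_13 = -1·-3836 + -3·1637 = -1075
t_14 = -1·-1075 + -3·-3836 = 12583
t_15 = -1·12583 + -3·-1075 = -9358
t_16 = -1·-9358 + -3·12583 = -28391
t_17 = -1·-28391 + -3·-9358 = 56465
t_18 = -1·56465 + -3·-28391 = 28708

28708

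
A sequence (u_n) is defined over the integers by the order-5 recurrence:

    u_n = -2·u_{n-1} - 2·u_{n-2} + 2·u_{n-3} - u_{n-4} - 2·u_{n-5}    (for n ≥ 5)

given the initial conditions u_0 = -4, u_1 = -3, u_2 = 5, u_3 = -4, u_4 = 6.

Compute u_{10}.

729

u_5 = -2·6 + -2·-4 + 2·5 + -1·-3 + -2·-4 = 17
u_6 = -2·17 + -2·6 + 2·-4 + -1·5 + -2·-3 = -53
u_7 = -2·-53 + -2·17 + 2·6 + -1·-4 + -2·5 = 78
u_8 = -2·78 + -2·-53 + 2·17 + -1·6 + -2·-4 = -14
u_9 = -2·-14 + -2·78 + 2·-53 + -1·17 + -2·6 = -263
u_10 = -2·-263 + -2·-14 + 2·78 + -1·-53 + -2·17 = 729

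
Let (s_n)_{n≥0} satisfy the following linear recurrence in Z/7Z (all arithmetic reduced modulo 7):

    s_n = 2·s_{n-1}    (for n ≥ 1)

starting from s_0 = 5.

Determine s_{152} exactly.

6

s_1 = 2·5 = 3
s_2 = 2·3 = 6
s_3 = 2·6 = 5
(s_3) = (5) = (s_0), so the sequence has period 3.
152 ≡ 2 (mod 3), hence s_152 = s_2 = 6.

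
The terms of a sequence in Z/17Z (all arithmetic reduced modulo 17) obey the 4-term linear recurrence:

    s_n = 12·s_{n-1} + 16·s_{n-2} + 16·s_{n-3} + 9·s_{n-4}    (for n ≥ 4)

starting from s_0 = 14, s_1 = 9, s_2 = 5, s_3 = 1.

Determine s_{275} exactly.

15

s_4 = 12·1 + 16·5 + 16·9 + 9·14 = 5
s_5 = 12·5 + 16·1 + 16·5 + 9·9 = 16
s_6 = 12·16 + 16·5 + 16·1 + 9·5 = 10
s_7 = 12·10 + 16·16 + 16·5 + 9·1 = 6
s_8 = 12·6 + 16·10 + 16·16 + 9·5 = 6
s_9 = 12·6 + 16·6 + 16·10 + 9·16 = 13
Continuing the recurrence:
  s_10 = 13;  s_11 = 4;  s_12 = 8;  s_13 = 9;  s_14 = 9;  s_15 = 8
  s_16 = 14;  s_17 = 11;  s_18 = 4;  s_19 = 10;  s_20 = 10;  s_21 = 1
  s_22 = 11;  s_23 = 7;  s_24 = 9;  s_25 = 14;  s_26 = 13;  s_27 = 9
  s_28 = 9;  s_29 = 8;  s_30 = 8;  s_31 = 7;  s_32 = 13;  s_33 = 9
  s_34 = 7;  s_35 = 6;  s_36 = 3;  s_37 = 2;  s_38 = 10;  s_39 = 16
  s_40 = 3;  s_41 = 11;  s_42 = 16;  s_43 = 16;  s_44 = 5;  s_45 = 8
  s_46 = 15;  s_47 = 5;  s_48 = 14;  s_49 = 16;  s_50 = 2;  s_51 = 5
  s_52 = 15;  s_53 = 11;  s_54 = 11;  s_55 = 15;  s_56 = 4;  s_57 = 2
  s_58 = 2;  s_59 = 0;  s_60 = 15;  s_61 = 9;  s_62 = 9;  s_63 = 16
  s_64 = 3;  s_65 = 7;  s_66 = 10;  s_67 = 16;  s_68 = 15;  s_69 = 13
  s_70 = 11;  s_71 = 10;  s_72 = 10;  s_73 = 12;  s_74 = 2;  s_75 = 7
  s_76 = 7;  s_77 = 13;  s_78 = 7;  s_79 = 8;  s_80 = 3;  s_81 = 2
  s_82 = 8;  s_83 = 10;  s_84 = 1;  s_85 = 12;  s_86 = 1;  s_87 = 4
  s_88 = 10;  s_89 = 2;  s_90 = 2;  s_91 = 14;  s_92 = 16;  s_93 = 7
  s_94 = 4;  s_95 = 15;  s_96 = 7;  s_97 = 9;  s_98 = 3;  s_99 = 2
  s_100 = 7;  s_101 = 7;  s_102 = 0;  s_103 = 4;  s_104 = 2;  s_105 = 15
  s_106 = 4;  s_107 = 16;  s_108 = 4;  s_109 = 10;  s_110 = 0;  s_111 = 11
  s_112 = 5;  s_113 = 3;  s_114 = 3;  s_115 = 8;  s_116 = 16;  s_117 = 4
  s_118 = 0;  s_119 = 1;  s_120 = 16;  s_121 = 6;  s_122 = 4;  s_123 = 1
  s_124 = 10;  s_125 = 16;  s_126 = 13;  s_127 = 3;  s_128 = 12;  s_129 = 0
  s_130 = 0;  s_131 = 15;  s_132 = 16;  s_133 = 7;  s_134 = 2;  s_135 = 0
  s_136 = 16;  s_137 = 15;  s_138 = 12;  s_139 = 11;  s_140 = 11;  s_141 = 6
  s_142 = 5;  s_143 = 6;  s_144 = 7;  s_145 = 8;  s_146 = 9;  s_147 = 11
  s_148 = 8;  s_149 = 12;  s_150 = 2;  s_151 = 1;  s_152 = 2;  s_153 = 10
  s_154 = 16;  s_155 = 2;  s_156 = 16;  s_157 = 9;  s_158 = 13;  s_159 = 13
  s_160 = 6;  s_161 = 8;  s_162 = 7;  s_163 = 0;  s_164 = 5;  s_165 = 6
  s_166 = 11;  s_167 = 2;  s_168 = 1;  s_169 = 2;  s_170 = 1;  s_171 = 10
  s_172 = 7;  s_173 = 6;  s_174 = 13;  s_175 = 12;  s_176 = 1;  s_177 = 7
  s_178 = 1;  s_179 = 10;  s_180 = 2;  s_181 = 8;  s_182 = 8;  s_183 = 6
  s_184 = 6;  s_185 = 11;  s_186 = 5;  s_187 = 12;  s_188 = 12;  s_189 = 5
  s_190 = 13;  s_191 = 9;  s_192 = 11;  s_193 = 2;  s_194 = 2;  s_195 = 7
  s_196 = 9;  s_197 = 15;  s_198 = 12;  s_199 = 13;  s_200 = 6;  s_201 = 12
  s_202 = 12;  s_203 = 5;  s_204 = 5;  s_205 = 15;  s_206 = 6;  s_207 = 12
  s_208 = 15;  s_209 = 8;  s_210 = 4;  s_211 = 14;  s_212 = 2;  s_213 = 10
  s_214 = 4;  s_215 = 9;  s_216 = 10;  s_217 = 10;  s_218 = 1;  s_219 = 5
  s_220 = 3;  s_221 = 1;  s_222 = 13;  s_223 = 10;  s_224 = 14;  s_225 = 1
  s_226 = 3;  s_227 = 9;  s_228 = 9;  s_229 = 3;  s_230 = 11;  s_231 = 14
  s_232 = 14;  s_233 = 0;  s_234 = 3;  s_235 = 12;  s_236 = 12;  s_237 = 10
  s_238 = 4;  s_239 = 15;  s_240 = 2;  s_241 = 10;  s_242 = 3;  s_243 = 6
  s_244 = 9;  s_245 = 2;  s_246 = 2;  s_247 = 16;  s_248 = 14;  s_249 = 15
  s_250 = 15;  s_251 = 6;  s_252 = 15;  s_253 = 5;  s_254 = 4;  s_255 = 14
  s_256 = 5;  s_257 = 2;  s_258 = 7;  s_259 = 16;  s_260 = 7;  s_261 = 11
  s_262 = 2;  s_263 = 14;  s_264 = 14;  s_265 = 13;  s_266 = 10;  s_267 = 15
  s_268 = 11;  s_269 = 3;  s_270 = 15;  s_271 = 12;  s_272 = 4;  s_273 = 14
s_274 = 12·14 + 16·4 + 16·12 + 9·15 = 15
s_275 = 12·15 + 16·14 + 16·4 + 9·12 = 15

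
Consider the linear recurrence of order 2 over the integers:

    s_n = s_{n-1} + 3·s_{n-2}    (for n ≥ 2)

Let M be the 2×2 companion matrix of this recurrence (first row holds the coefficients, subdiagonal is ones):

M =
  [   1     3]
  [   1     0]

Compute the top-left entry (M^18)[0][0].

2117473

(M^18)[0][0] is the top entry after applying M 18 times to the unit state (1, 0). Equivalently it is h_{19} for the auxiliary sequence (h_n) obeying the same recurrence with h_1 = 1 and h_i = 0 for 0 ≤ i < 1:
h_2 = 1·1 + 3·0 = 1
h_3 = 1·1 + 3·1 = 4
h_4 = 1·4 + 3·1 = 7
h_5 = 1·7 + 3·4 = 19
h_6 = 1·19 + 3·7 = 40
h_7 = 1·40 + 3·19 = 97
h_8 = 1·97 + 3·40 = 217
h_9 = 1·217 + 3·97 = 508
h_10 = 1·508 + 3·217 = 1159
h_11 = 1·1159 + 3·508 = 2683
h_12 = 1·2683 + 3·1159 = 6160
h_13 = 1·6160 + 3·2683 = 14209
h_14 = 1·14209 + 3·6160 = 32689
h_15 = 1·32689 + 3·14209 = 75316
h_16 = 1·75316 + 3·32689 = 173383
h_17 = 1·173383 + 3·75316 = 399331
h_18 = 1·399331 + 3·173383 = 919480
h_19 = 1·919480 + 3·399331 = 2117473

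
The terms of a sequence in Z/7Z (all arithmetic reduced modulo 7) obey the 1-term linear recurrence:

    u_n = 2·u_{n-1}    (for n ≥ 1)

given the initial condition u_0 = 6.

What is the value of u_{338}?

3

u_1 = 2·6 = 5
u_2 = 2·5 = 3
u_3 = 2·3 = 6
(u_3) = (6) = (u_0), so the sequence has period 3.
338 ≡ 2 (mod 3), hence u_338 = u_2 = 3.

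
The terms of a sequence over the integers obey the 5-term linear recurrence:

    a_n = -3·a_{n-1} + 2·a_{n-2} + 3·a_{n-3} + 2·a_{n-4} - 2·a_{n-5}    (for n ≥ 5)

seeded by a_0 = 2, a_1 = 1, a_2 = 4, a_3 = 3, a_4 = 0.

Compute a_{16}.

-7371726

a_5 = -3·0 + 2·3 + 3·4 + 2·1 + -2·2 = 16
a_6 = -3·16 + 2·0 + 3·3 + 2·4 + -2·1 = -33
a_7 = -3·-33 + 2·16 + 3·0 + 2·3 + -2·4 = 129
a_8 = -3·129 + 2·-33 + 3·16 + 2·0 + -2·3 = -411
a_9 = -3·-411 + 2·129 + 3·-33 + 2·16 + -2·0 = 1424
a_10 = -3·1424 + 2·-411 + 3·129 + 2·-33 + -2·16 = -4805
a_11 = -3·-4805 + 2·1424 + 3·-411 + 2·129 + -2·-33 = 16354
a_12 = -3·16354 + 2·-4805 + 3·1424 + 2·-411 + -2·129 = -55480
a_13 = -3·-55480 + 2·16354 + 3·-4805 + 2·1424 + -2·-411 = 188403
a_14 = -3·188403 + 2·-55480 + 3·16354 + 2·-4805 + -2·1424 = -639565
a_15 = -3·-639565 + 2·188403 + 3·-55480 + 2·16354 + -2·-4805 = 2171379
a_16 = -3·2171379 + 2·-639565 + 3·188403 + 2·-55480 + -2·16354 = -7371726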